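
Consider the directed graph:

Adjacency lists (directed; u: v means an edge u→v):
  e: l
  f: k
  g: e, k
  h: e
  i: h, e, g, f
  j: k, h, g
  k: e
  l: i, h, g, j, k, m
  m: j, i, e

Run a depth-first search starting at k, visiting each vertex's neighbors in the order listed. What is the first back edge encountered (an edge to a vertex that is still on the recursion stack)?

h->e

DFS from k (visiting each vertex's neighbors in the order listed); mark gray on enter, black on exit:
k gray
  e gray
    l gray
      i gray
        h gray
          h→e: e is gray → back edge
First back edge: h → e.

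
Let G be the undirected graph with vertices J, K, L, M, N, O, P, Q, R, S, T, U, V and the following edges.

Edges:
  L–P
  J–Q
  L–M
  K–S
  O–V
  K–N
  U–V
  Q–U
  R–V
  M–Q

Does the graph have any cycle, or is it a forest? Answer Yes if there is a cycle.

No

DFS, tracking each vertex's parent; an edge to a visited non-parent vertex closes a cycle.
Start from Q:
visit Q (parent –)
  visit U (parent Q)
    visit V (parent U)
      visit R (parent V)
        R–V: parent, skip
      visit O (parent V)
        O–V: parent, skip
      V–U: parent, skip
    U–Q: parent, skip
  visit J (parent Q)
    J–Q: parent, skip
  visit M (parent Q)
    visit L (parent M)
      visit P (parent L)
        P–L: parent, skip
      L–M: parent, skip
    M–Q: parent, skip
visit K (parent –)
  visit N (parent K)
    N–K: parent, skip
  visit S (parent K)
    S–K: parent, skip
visit T (parent –)
No non-parent visited neighbor found — the graph is a forest.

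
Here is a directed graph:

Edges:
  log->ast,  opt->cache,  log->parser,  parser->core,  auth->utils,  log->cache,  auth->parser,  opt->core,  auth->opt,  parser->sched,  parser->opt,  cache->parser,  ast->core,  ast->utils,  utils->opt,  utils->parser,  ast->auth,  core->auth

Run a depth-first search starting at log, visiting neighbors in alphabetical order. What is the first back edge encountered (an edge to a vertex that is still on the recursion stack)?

core→auth

DFS from log (visiting neighbors in alphabetical order); mark gray on enter, black on exit:
log gray
  ast gray
    auth gray
      opt gray
        cache gray
          parser gray
            core gray
              core→auth: auth is gray → back edge
First back edge: core → auth.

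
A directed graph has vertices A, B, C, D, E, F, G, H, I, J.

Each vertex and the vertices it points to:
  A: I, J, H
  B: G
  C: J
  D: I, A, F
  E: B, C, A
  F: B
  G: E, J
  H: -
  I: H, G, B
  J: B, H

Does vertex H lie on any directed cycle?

No

H lies on a cycle iff there is a path from H back to itself.
Exploring from H, it never reaches itself; equivalently, its strongly connected component is a singleton.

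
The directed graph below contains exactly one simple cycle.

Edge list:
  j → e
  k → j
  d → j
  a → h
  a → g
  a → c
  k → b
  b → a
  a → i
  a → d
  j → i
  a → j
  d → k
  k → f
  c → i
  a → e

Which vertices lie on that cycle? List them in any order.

a, b, d, k

DFS with gray/black marking from a:
a gray
  h gray
  h black
  j gray
    e gray
    e black
    i gray
    i black
  j black
  a→i: i black — skip
  a→e: e black — skip
  d gray
    k gray
      b gray
        b→a: a is gray → back edge
Back edge closes the cycle a → d → k → b → a; its vertices are {a, b, d, k}.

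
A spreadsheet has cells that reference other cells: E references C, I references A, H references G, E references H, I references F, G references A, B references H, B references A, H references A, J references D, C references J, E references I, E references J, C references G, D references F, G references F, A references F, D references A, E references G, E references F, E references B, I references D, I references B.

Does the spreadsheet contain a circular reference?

No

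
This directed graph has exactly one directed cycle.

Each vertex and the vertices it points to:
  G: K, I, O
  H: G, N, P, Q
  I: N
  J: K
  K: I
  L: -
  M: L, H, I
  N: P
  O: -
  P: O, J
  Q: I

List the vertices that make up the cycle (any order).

DFS with gray/black marking from N:
N gray
  P gray
    O gray
    O black
    J gray
      K gray
        I gray
          I→N: N is gray → back edge
Back edge closes the cycle N → P → J → K → I → N; its vertices are {I, J, K, N, P}.

I, J, K, N, P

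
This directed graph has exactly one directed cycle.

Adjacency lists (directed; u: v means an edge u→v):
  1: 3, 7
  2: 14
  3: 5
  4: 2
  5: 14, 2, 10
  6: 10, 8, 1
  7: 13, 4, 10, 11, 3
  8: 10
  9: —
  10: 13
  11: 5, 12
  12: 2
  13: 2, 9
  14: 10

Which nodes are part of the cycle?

DFS with gray/black marking from 13:
13 gray
  2 gray
    14 gray
      10 gray
        10→13: 13 is gray → back edge
Back edge closes the cycle 13 → 2 → 14 → 10 → 13; its vertices are {2, 10, 13, 14}.

2, 10, 13, 14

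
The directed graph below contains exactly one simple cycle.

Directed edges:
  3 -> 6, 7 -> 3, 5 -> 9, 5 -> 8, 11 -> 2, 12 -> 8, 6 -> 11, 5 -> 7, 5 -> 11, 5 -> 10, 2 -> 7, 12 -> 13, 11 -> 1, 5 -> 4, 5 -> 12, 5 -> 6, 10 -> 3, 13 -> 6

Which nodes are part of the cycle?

DFS with gray/black marking from 11:
11 gray
  1 gray
  1 black
  2 gray
    7 gray
      3 gray
        6 gray
          6→11: 11 is gray → back edge
Back edge closes the cycle 11 → 2 → 7 → 3 → 6 → 11; its vertices are {2, 3, 6, 7, 11}.

2, 3, 6, 7, 11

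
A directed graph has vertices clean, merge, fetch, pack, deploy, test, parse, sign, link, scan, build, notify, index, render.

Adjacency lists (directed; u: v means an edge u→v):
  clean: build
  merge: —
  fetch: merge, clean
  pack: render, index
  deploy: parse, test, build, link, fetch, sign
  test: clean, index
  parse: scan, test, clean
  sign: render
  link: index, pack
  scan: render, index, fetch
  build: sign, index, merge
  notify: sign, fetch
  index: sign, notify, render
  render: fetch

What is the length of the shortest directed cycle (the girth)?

5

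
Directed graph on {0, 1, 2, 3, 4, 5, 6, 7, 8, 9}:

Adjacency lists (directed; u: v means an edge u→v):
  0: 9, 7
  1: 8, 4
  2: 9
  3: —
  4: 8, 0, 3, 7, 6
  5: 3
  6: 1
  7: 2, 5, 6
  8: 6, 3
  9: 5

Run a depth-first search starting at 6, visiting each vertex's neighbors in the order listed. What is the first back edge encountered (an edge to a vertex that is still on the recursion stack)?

DFS from 6 (visiting each vertex's neighbors in the order listed); mark gray on enter, black on exit:
6 gray
  1 gray
    8 gray
      8→6: 6 is gray → back edge
First back edge: 8 → 6.

8->6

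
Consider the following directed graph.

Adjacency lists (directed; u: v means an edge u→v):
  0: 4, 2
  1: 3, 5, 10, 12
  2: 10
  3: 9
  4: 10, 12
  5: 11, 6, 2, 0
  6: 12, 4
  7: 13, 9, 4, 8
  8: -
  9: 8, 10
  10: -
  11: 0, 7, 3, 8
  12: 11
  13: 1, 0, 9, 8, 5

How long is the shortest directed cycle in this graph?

For each vertex v, BFS finds the shortest path from v back to v.
The shortest such closed walk is 7 → 4 → 12 → 11 → 7, length 4.

4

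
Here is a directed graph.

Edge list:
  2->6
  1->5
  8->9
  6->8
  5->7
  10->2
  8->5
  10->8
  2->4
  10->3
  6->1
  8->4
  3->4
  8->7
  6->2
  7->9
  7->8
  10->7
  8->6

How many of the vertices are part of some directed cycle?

6

A vertex is on a directed cycle iff it belongs to a strongly connected component of size ≥ 2 (or has a self-loop).
The vertices on cycles are {1, 2, 5, 6, 7, 8} — 6 in total.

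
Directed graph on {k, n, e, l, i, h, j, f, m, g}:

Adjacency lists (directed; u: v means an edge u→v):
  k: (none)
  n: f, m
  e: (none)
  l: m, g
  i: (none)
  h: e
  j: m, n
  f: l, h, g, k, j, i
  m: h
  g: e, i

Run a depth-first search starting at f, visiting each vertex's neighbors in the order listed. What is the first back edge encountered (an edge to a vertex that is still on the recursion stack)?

DFS from f (visiting each vertex's neighbors in the order listed); mark gray on enter, black on exit:
f gray
  l gray
    m gray
      h gray
        e gray
        e black
      h black
    m black
    g gray
      g→e: e black — skip
      i gray
      i black
    g black
  l black
  f→h: h black — skip
  f→g: g black — skip
  k gray
  k black
  j gray
    j→m: m black — skip
    n gray
      n→f: f is gray → back edge
First back edge: n → f.

n→f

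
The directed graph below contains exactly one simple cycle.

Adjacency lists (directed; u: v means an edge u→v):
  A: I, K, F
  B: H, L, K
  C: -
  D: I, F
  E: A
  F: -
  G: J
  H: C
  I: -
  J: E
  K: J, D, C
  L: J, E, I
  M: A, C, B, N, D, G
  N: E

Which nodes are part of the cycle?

A, E, J, K

DFS with gray/black marking from A:
A gray
  I gray
  I black
  K gray
    J gray
      E gray
        E→A: A is gray → back edge
Back edge closes the cycle A → K → J → E → A; its vertices are {A, E, J, K}.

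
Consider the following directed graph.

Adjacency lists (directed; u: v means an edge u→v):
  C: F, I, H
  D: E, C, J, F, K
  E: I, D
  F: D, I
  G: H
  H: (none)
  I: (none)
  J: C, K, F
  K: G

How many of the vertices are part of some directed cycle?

A vertex is on a directed cycle iff it belongs to a strongly connected component of size ≥ 2 (or has a self-loop).
The vertices on cycles are {C, D, E, F, J} — 5 in total.

5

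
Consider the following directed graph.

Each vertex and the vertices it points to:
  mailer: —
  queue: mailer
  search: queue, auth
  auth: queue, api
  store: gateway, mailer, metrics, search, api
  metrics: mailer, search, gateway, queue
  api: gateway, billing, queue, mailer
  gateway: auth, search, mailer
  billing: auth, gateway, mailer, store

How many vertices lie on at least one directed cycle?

A vertex is on a directed cycle iff it belongs to a strongly connected component of size ≥ 2 (or has a self-loop).
The vertices on cycles are {api, auth, store, search, billing, gateway, metrics} — 7 in total.

7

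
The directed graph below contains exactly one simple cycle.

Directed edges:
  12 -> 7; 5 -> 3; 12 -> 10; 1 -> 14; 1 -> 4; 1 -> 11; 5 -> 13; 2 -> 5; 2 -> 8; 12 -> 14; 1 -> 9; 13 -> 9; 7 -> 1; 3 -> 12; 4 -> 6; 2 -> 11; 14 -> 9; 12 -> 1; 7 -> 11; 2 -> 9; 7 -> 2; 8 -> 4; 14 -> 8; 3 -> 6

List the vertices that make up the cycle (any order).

DFS with gray/black marking from 12:
12 gray
  1 gray
    4 gray
      6 gray
      6 black
    4 black
    14 gray
      8 gray
        8→4: 4 black — skip
      8 black
      9 gray
      9 black
    14 black
    11 gray
    11 black
    1→9: 9 black — skip
  1 black
  7 gray
    7→1: 1 black — skip
    2 gray
      2→9: 9 black — skip
      5 gray
        3 gray
          3→6: 6 black — skip
          3→12: 12 is gray → back edge
Back edge closes the cycle 12 → 7 → 2 → 5 → 3 → 12; its vertices are {2, 3, 5, 7, 12}.

2, 3, 5, 7, 12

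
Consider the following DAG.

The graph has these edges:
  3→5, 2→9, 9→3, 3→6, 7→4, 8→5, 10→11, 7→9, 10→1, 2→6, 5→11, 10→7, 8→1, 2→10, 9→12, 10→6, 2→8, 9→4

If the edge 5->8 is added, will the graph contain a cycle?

Adding 5→8 creates a cycle iff 8 can already reach 5.
Path from 8: 8 → 5.
So 8 → … → 5 → 8 is a cycle.

Yes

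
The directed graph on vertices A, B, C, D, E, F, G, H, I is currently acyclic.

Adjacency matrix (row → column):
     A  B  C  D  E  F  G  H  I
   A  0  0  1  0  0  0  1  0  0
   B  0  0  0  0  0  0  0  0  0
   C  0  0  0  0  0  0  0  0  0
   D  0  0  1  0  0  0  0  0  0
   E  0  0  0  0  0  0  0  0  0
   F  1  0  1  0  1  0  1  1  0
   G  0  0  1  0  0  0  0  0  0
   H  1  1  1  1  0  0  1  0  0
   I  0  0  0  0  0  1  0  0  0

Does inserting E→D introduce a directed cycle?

No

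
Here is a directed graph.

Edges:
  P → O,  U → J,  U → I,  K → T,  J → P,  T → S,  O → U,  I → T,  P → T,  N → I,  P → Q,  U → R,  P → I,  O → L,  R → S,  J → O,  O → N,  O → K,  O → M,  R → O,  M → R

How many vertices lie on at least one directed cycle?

6

A vertex is on a directed cycle iff it belongs to a strongly connected component of size ≥ 2 (or has a self-loop).
The vertices on cycles are {J, M, O, P, R, U} — 6 in total.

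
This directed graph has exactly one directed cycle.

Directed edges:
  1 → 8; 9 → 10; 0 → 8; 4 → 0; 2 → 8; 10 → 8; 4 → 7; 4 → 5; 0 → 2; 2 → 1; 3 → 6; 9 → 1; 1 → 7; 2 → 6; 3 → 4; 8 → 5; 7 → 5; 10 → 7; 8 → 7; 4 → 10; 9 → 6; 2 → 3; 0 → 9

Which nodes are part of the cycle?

0, 2, 3, 4

DFS with gray/black marking from 0:
0 gray
  8 gray
    7 gray
      5 gray
      5 black
    7 black
    8→5: 5 black — skip
  8 black
  2 gray
    6 gray
    6 black
    2→8: 8 black — skip
    1 gray
      1→7: 7 black — skip
      1→8: 8 black — skip
    1 black
    3 gray
      3→6: 6 black — skip
      4 gray
        4→7: 7 black — skip
        4→0: 0 is gray → back edge
Back edge closes the cycle 0 → 2 → 3 → 4 → 0; its vertices are {0, 2, 3, 4}.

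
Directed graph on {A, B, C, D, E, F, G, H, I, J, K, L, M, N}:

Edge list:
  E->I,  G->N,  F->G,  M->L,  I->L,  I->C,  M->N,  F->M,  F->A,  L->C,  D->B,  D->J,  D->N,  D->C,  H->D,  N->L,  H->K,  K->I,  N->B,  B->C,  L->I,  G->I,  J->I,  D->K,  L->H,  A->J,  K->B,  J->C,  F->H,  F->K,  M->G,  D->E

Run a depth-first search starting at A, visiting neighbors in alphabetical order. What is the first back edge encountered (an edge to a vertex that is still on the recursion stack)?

E->I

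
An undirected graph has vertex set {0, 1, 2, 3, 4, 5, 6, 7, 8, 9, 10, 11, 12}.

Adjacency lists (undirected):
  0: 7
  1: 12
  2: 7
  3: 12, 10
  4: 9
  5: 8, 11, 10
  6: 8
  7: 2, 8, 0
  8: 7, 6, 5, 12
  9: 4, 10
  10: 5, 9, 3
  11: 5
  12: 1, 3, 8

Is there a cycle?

DFS, tracking each vertex's parent; an edge to a visited non-parent vertex closes a cycle.
Start from 8:
visit 8 (parent –)
  visit 7 (parent 8)
    visit 2 (parent 7)
      2–7: parent, skip
    7–8: parent, skip
    visit 0 (parent 7)
      0–7: parent, skip
  visit 6 (parent 8)
    6–8: parent, skip
  visit 5 (parent 8)
    5–8: parent, skip
    visit 11 (parent 5)
      11–5: parent, skip
    visit 10 (parent 5)
      10–5: parent, skip
      visit 9 (parent 10)
        visit 4 (parent 9)
          4–9: parent, skip
        9–10: parent, skip
      visit 3 (parent 10)
        visit 12 (parent 3)
          visit 1 (parent 12)
            1–12: parent, skip
          12–3: parent, skip
          12–8: 8 visited and ≠ parent → cycle
Cycle: 8 – 5 – 10 – 3 – 12 – 8.

Yes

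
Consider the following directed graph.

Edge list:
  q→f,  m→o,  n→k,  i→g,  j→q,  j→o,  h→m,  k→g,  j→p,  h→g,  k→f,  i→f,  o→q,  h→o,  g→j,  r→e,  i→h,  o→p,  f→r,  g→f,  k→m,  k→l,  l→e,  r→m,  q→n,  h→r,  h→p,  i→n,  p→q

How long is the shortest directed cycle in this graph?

5

For each vertex v, BFS finds the shortest path from v back to v.
The shortest such closed walk is n → k → m → o → q → n, length 5.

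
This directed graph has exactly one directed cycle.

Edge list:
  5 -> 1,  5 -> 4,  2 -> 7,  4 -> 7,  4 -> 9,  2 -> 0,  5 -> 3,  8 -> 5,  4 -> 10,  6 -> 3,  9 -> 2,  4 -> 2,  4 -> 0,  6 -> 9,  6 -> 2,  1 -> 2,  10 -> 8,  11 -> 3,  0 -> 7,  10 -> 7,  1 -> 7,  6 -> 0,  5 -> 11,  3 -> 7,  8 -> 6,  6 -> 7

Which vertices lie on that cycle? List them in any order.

4, 5, 8, 10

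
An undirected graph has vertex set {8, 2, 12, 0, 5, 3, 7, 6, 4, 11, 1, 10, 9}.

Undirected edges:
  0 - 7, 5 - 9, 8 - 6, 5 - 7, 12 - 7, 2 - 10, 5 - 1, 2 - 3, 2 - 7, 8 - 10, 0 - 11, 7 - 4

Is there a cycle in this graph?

No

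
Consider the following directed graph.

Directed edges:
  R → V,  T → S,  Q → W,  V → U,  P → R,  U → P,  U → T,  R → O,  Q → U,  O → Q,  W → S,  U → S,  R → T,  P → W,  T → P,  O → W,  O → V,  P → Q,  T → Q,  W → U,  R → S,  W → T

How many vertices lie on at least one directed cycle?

A vertex is on a directed cycle iff it belongs to a strongly connected component of size ≥ 2 (or has a self-loop).
The vertices on cycles are {O, P, Q, R, T, U, V, W} — 8 in total.

8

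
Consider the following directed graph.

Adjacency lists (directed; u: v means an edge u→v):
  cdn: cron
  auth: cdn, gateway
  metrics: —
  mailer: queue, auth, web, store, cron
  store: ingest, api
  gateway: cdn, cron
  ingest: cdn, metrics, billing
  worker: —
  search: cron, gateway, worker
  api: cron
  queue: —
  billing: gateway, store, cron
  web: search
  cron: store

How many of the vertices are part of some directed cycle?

A vertex is on a directed cycle iff it belongs to a strongly connected component of size ≥ 2 (or has a self-loop).
The vertices on cycles are {api, cdn, cron, store, ingest, billing, gateway} — 7 in total.

7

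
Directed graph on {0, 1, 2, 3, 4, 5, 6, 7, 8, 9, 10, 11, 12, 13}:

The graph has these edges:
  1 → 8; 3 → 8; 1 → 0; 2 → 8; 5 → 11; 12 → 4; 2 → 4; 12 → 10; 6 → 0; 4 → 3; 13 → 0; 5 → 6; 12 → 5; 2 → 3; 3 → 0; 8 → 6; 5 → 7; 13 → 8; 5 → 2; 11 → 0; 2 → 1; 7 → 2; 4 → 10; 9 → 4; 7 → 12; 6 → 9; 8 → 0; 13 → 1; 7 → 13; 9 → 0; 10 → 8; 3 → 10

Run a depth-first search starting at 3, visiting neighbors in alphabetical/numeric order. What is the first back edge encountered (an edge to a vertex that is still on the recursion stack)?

DFS from 3 (visiting neighbors in alphabetical/numeric order); mark gray on enter, black on exit:
3 gray
  0 gray
  0 black
  8 gray
    8→0: 0 black — skip
    6 gray
      6→0: 0 black — skip
      9 gray
        9→0: 0 black — skip
        4 gray
          4→3: 3 is gray → back edge
First back edge: 4 → 3.

4→3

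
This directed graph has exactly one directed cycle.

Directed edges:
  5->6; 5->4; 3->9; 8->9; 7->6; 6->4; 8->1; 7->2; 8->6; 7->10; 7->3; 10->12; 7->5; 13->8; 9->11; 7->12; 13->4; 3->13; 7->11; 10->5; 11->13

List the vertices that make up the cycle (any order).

DFS with gray/black marking from 13:
13 gray
  4 gray
  4 black
  8 gray
    9 gray
      11 gray
        11→13: 13 is gray → back edge
Back edge closes the cycle 13 → 8 → 9 → 11 → 13; its vertices are {8, 9, 11, 13}.

8, 9, 11, 13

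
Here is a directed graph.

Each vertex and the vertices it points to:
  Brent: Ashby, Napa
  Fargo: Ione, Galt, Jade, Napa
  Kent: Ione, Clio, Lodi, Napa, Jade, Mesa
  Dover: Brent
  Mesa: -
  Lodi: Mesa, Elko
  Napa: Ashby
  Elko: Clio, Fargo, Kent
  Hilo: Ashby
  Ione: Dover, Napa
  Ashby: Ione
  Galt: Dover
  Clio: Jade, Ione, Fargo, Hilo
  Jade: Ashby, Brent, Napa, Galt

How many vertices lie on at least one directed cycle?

8

A vertex is on a directed cycle iff it belongs to a strongly connected component of size ≥ 2 (or has a self-loop).
The vertices on cycles are {Elko, Ione, Kent, Lodi, Napa, Ashby, Brent, Dover} — 8 in total.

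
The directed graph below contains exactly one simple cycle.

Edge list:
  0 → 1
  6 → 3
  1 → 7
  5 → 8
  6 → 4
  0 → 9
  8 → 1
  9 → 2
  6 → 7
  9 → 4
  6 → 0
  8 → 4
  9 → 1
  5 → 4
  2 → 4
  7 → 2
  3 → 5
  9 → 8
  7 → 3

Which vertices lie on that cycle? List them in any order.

1, 3, 5, 7, 8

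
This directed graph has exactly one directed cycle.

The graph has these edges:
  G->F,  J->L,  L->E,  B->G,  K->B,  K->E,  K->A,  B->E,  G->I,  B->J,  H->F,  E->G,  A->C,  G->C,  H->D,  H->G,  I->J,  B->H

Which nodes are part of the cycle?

E, G, I, J, L

DFS with gray/black marking from E:
E gray
  G gray
    I gray
      J gray
        L gray
          L→E: E is gray → back edge
Back edge closes the cycle E → G → I → J → L → E; its vertices are {E, G, I, J, L}.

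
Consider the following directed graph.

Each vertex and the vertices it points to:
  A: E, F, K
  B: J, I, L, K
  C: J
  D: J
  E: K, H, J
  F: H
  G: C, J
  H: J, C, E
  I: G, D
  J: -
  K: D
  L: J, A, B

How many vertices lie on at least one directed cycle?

4

A vertex is on a directed cycle iff it belongs to a strongly connected component of size ≥ 2 (or has a self-loop).
The vertices on cycles are {B, E, H, L} — 4 in total.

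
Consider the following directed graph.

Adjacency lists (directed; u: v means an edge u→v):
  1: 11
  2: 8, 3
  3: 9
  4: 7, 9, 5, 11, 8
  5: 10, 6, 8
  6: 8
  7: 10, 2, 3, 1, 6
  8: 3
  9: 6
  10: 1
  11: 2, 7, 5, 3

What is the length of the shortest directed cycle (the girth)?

3

For each vertex v, BFS finds the shortest path from v back to v.
The shortest such closed walk is 11 → 7 → 1 → 11, length 3.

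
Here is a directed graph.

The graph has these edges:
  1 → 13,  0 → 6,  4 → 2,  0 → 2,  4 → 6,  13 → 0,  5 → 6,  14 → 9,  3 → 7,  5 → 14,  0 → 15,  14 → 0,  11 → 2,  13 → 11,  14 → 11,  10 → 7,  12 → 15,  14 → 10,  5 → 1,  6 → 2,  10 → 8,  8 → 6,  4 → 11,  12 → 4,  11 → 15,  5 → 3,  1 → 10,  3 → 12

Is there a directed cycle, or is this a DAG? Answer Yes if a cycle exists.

No

DFS with white/gray/black marking, starting from 15:
15 gray
15 black
0 gray
  6 gray
    2 gray
    2 black
  6 black
  0→2: 2 black — skip
  0→15: 15 black — skip
0 black
1 gray
  10 gray
    7 gray
    7 black
    8 gray
      8→6: 6 black — skip
    8 black
  10 black
  13 gray
    11 gray
      11→15: 15 black — skip
      11→2: 2 black — skip
    11 black
    13→0: 0 black — skip
  13 black
1 black
3 gray
  12 gray
    12→15: 15 black — skip
    4 gray
      4→11: 11 black — skip
      4→2: 2 black — skip
      4→6: 6 black — skip
    4 black
  12 black
  3→7: 7 black — skip
3 black
5 gray
  5→6: 6 black — skip
  14 gray
    14→10: 10 black — skip
    14→0: 0 black — skip
    14→11: 11 black — skip
    9 gray
    9 black
  14 black
  5→3: 3 black — skip
  5→1: 1 black — skip
5 black
Every edge goes to a white or black vertex — no back edge, so the graph is acyclic.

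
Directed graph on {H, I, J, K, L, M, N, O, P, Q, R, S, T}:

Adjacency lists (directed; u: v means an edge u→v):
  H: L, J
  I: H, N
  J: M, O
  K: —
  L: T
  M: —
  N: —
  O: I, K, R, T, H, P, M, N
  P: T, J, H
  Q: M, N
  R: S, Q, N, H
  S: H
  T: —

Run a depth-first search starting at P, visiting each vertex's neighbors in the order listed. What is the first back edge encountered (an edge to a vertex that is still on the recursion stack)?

H->J

DFS from P (visiting each vertex's neighbors in the order listed); mark gray on enter, black on exit:
P gray
  T gray
  T black
  J gray
    M gray
    M black
    O gray
      I gray
        H gray
          L gray
            L→T: T black — skip
          L black
          H→J: J is gray → back edge
First back edge: H → J.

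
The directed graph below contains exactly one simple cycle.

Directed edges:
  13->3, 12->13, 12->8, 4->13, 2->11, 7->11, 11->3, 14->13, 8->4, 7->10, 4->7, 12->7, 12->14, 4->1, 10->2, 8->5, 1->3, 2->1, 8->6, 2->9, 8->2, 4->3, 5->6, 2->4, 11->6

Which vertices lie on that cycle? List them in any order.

2, 4, 7, 10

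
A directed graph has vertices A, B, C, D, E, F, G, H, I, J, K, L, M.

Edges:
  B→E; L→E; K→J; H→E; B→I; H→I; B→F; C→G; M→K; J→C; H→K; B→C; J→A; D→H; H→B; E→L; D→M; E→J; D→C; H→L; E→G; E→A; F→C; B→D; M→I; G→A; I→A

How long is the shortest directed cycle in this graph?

2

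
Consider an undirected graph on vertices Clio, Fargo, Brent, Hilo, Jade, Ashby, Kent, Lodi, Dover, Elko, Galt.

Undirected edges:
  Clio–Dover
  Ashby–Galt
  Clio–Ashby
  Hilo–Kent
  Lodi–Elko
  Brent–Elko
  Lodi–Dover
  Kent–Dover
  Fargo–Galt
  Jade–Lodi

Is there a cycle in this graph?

No

DFS, tracking each vertex's parent; an edge to a visited non-parent vertex closes a cycle.
Start from Clio:
visit Clio (parent –)
  visit Dover (parent Clio)
    visit Lodi (parent Dover)
      visit Jade (parent Lodi)
        Jade–Lodi: parent, skip
      Lodi–Dover: parent, skip
      visit Elko (parent Lodi)
        Elko–Lodi: parent, skip
        visit Brent (parent Elko)
          Brent–Elko: parent, skip
    Dover–Clio: parent, skip
    visit Kent (parent Dover)
      visit Hilo (parent Kent)
        Hilo–Kent: parent, skip
      Kent–Dover: parent, skip
  visit Ashby (parent Clio)
    Ashby–Clio: parent, skip
    visit Galt (parent Ashby)
      visit Fargo (parent Galt)
        Fargo–Galt: parent, skip
      Galt–Ashby: parent, skip
No non-parent visited neighbor found — the graph is a forest.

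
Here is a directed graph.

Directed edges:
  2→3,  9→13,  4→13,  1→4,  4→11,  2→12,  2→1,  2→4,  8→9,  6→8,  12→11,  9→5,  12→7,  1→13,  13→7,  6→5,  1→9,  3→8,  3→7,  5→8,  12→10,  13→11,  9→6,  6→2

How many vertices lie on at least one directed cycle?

A vertex is on a directed cycle iff it belongs to a strongly connected component of size ≥ 2 (or has a self-loop).
The vertices on cycles are {1, 2, 3, 5, 6, 8, 9} — 7 in total.

7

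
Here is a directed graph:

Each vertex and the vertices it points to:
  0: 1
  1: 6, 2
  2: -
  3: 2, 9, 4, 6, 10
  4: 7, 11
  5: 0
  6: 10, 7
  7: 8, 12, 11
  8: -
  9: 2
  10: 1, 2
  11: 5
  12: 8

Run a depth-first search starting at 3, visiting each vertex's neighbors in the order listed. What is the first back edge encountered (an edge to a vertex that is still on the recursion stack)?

10→1

DFS from 3 (visiting each vertex's neighbors in the order listed); mark gray on enter, black on exit:
3 gray
  2 gray
  2 black
  9 gray
    9→2: 2 black — skip
  9 black
  4 gray
    7 gray
      8 gray
      8 black
      12 gray
        12→8: 8 black — skip
      12 black
      11 gray
        5 gray
          0 gray
            1 gray
              6 gray
                10 gray
                  10→1: 1 is gray → back edge
First back edge: 10 → 1.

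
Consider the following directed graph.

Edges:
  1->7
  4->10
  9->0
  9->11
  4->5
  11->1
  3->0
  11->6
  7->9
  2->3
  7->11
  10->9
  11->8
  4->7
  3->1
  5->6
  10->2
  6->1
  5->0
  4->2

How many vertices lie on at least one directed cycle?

5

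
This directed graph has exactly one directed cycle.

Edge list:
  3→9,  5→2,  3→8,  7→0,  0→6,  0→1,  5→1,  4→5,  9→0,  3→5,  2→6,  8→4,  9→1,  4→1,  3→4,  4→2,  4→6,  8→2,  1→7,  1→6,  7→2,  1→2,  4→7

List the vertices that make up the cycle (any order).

0, 1, 7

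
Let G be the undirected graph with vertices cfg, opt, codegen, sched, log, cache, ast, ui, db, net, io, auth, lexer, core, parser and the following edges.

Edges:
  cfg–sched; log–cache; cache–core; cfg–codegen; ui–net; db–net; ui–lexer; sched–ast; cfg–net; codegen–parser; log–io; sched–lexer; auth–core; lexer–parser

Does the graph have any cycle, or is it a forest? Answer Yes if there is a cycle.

Yes

DFS, tracking each vertex's parent; an edge to a visited non-parent vertex closes a cycle.
Start from db:
visit db (parent –)
  visit net (parent db)
    net–db: parent, skip
    visit ui (parent net)
      visit lexer (parent ui)
        visit sched (parent lexer)
          visit ast (parent sched)
            ast–sched: parent, skip
          sched–lexer: parent, skip
          visit cfg (parent sched)
            cfg–net: net visited and ≠ parent → cycle
Cycle: net – ui – lexer – sched – cfg – net.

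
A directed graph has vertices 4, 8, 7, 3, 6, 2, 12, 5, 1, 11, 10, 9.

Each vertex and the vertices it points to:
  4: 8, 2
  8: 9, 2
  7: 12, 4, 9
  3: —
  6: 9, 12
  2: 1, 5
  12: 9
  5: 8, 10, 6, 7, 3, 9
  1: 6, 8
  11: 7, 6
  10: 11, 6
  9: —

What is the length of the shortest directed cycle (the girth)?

3

For each vertex v, BFS finds the shortest path from v back to v.
The shortest such closed walk is 2 → 1 → 8 → 2, length 3.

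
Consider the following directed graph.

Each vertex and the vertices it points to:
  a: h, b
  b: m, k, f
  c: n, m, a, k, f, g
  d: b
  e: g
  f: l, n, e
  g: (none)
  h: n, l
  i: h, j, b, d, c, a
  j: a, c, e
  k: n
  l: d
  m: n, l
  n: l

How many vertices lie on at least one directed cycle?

7

A vertex is on a directed cycle iff it belongs to a strongly connected component of size ≥ 2 (or has a self-loop).
The vertices on cycles are {b, d, f, k, l, m, n} — 7 in total.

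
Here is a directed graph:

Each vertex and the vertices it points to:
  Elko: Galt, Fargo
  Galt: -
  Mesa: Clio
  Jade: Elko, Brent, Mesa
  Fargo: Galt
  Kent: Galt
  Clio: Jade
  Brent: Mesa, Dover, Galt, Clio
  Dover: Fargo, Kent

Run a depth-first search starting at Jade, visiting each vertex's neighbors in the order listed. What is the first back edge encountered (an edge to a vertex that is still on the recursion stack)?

Clio→Jade

DFS from Jade (visiting each vertex's neighbors in the order listed); mark gray on enter, black on exit:
Jade gray
  Elko gray
    Galt gray
    Galt black
    Fargo gray
      Fargo→Galt: Galt black — skip
    Fargo black
  Elko black
  Brent gray
    Mesa gray
      Clio gray
        Clio→Jade: Jade is gray → back edge
First back edge: Clio → Jade.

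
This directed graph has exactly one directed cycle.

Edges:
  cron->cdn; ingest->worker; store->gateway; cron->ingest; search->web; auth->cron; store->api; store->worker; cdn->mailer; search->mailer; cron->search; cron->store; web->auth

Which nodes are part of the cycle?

DFS with gray/black marking from cron:
cron gray
  store gray
    gateway gray
    gateway black
    api gray
    api black
    worker gray
    worker black
  store black
  search gray
    mailer gray
    mailer black
    web gray
      auth gray
        auth→cron: cron is gray → back edge
Back edge closes the cycle cron → search → web → auth → cron; its vertices are {web, auth, cron, search}.

web, auth, cron, search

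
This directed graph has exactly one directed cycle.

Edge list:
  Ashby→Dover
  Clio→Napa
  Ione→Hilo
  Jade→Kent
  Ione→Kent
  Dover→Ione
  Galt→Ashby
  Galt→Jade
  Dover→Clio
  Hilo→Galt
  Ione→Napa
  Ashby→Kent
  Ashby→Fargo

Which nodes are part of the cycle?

Galt, Hilo, Ione, Ashby, Dover

DFS with gray/black marking from Hilo:
Hilo gray
  Galt gray
    Ashby gray
      Dover gray
        Ione gray
          Ione→Hilo: Hilo is gray → back edge
Back edge closes the cycle Hilo → Galt → Ashby → Dover → Ione → Hilo; its vertices are {Galt, Hilo, Ione, Ashby, Dover}.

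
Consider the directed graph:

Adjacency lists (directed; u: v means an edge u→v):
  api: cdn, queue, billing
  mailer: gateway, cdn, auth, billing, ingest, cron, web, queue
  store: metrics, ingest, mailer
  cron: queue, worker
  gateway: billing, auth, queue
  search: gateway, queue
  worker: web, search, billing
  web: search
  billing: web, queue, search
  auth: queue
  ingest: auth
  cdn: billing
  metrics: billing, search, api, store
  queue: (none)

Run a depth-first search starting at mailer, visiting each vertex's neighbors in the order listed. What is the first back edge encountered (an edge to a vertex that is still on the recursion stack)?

DFS from mailer (visiting each vertex's neighbors in the order listed); mark gray on enter, black on exit:
mailer gray
  gateway gray
    billing gray
      web gray
        search gray
          search→gateway: gateway is gray → back edge
First back edge: search → gateway.

search->gateway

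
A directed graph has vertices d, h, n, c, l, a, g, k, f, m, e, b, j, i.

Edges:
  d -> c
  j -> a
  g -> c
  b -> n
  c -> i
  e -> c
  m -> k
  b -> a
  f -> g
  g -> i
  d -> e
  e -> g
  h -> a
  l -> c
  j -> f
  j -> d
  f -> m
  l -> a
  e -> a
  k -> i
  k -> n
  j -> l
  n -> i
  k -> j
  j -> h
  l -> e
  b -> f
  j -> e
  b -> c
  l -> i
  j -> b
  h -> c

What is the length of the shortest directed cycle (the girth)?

4

For each vertex v, BFS finds the shortest path from v back to v.
The shortest such closed walk is j → f → m → k → j, length 4.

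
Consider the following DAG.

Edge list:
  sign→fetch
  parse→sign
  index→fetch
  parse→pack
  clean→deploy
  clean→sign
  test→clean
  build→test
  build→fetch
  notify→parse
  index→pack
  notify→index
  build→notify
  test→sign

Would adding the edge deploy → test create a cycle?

Adding deploy→test creates a cycle iff test can already reach deploy.
Path from test: test → clean → deploy.
So test → … → deploy → test is a cycle.

Yes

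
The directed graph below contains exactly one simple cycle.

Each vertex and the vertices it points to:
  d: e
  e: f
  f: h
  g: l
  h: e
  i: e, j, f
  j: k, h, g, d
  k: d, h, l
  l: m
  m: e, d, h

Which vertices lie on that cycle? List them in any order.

DFS with gray/black marking from f:
f gray
  h gray
    e gray
      e→f: f is gray → back edge
Back edge closes the cycle f → h → e → f; its vertices are {e, f, h}.

e, f, h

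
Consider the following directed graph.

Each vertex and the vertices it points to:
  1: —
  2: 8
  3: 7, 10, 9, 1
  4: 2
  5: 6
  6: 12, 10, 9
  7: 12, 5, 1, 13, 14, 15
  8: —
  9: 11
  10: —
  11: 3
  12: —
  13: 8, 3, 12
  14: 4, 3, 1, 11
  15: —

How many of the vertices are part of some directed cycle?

8

A vertex is on a directed cycle iff it belongs to a strongly connected component of size ≥ 2 (or has a self-loop).
The vertices on cycles are {3, 5, 6, 7, 9, 11, 13, 14} — 8 in total.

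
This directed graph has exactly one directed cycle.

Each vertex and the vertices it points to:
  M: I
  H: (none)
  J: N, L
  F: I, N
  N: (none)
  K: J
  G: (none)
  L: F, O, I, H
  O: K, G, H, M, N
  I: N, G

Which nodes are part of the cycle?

J, K, L, O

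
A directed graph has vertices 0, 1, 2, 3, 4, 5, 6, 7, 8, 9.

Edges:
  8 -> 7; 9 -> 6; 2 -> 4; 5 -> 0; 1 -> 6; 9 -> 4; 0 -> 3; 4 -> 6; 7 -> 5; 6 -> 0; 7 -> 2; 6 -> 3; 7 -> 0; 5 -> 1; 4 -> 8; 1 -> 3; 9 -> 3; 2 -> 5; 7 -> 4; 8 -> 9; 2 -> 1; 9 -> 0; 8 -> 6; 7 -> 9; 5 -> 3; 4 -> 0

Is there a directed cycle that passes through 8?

8 is on a cycle iff 8 can reach itself via ≥1 edge.
8 → 9 → 4 → 8 — yes.

Yes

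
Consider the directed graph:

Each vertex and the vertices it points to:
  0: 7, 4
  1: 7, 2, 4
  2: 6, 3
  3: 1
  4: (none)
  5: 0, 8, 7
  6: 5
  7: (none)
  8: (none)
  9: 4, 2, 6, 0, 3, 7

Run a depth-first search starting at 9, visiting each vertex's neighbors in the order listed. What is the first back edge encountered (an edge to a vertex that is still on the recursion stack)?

1→2

DFS from 9 (visiting each vertex's neighbors in the order listed); mark gray on enter, black on exit:
9 gray
  4 gray
  4 black
  2 gray
    6 gray
      5 gray
        0 gray
          7 gray
          7 black
          0→4: 4 black — skip
        0 black
        8 gray
        8 black
        5→7: 7 black — skip
      5 black
    6 black
    3 gray
      1 gray
        1→7: 7 black — skip
        1→2: 2 is gray → back edge
First back edge: 1 → 2.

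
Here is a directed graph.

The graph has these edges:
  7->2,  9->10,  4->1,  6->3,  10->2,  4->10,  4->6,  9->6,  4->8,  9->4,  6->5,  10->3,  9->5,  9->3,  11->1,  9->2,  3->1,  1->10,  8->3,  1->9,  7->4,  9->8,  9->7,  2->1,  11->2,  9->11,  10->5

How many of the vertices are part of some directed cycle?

10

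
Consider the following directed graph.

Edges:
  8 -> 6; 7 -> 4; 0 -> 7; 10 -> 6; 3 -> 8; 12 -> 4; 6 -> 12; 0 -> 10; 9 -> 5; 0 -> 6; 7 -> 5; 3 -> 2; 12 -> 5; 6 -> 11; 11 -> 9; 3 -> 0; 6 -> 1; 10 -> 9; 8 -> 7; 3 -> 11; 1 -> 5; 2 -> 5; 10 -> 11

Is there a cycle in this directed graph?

No

DFS with white/gray/black marking, starting from 4:
4 gray
4 black
0 gray
  6 gray
    1 gray
      5 gray
      5 black
    1 black
    11 gray
      9 gray
        9→5: 5 black — skip
      9 black
    11 black
    12 gray
      12→5: 5 black — skip
      12→4: 4 black — skip
    12 black
  6 black
  7 gray
    7→4: 4 black — skip
    7→5: 5 black — skip
  7 black
  10 gray
    10→11: 11 black — skip
    10→6: 6 black — skip
    10→9: 9 black — skip
  10 black
0 black
2 gray
  2→5: 5 black — skip
2 black
3 gray
  8 gray
    8→7: 7 black — skip
    8→6: 6 black — skip
  8 black
  3→0: 0 black — skip
  3→2: 2 black — skip
  3→11: 11 black — skip
3 black
Every edge goes to a white or black vertex — no back edge, so the graph is acyclic.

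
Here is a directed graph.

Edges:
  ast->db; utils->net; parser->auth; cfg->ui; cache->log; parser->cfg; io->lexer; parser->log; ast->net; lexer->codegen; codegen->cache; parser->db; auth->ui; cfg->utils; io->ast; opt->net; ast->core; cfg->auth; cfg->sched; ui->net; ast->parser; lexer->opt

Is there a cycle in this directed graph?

DFS with white/gray/black marking, starting from utils:
utils gray
  net gray
  net black
utils black
ast gray
  core gray
  core black
  ast→net: net black — skip
  db gray
  db black
  parser gray
    log gray
    log black
    parser→db: db black — skip
    auth gray
      ui gray
        ui→net: net black — skip
      ui black
    auth black
    cfg gray
      sched gray
      sched black
      cfg→utils: utils black — skip
      cfg→ui: ui black — skip
      cfg→auth: auth black — skip
    cfg black
  parser black
ast black
codegen gray
  cache gray
    cache→log: log black — skip
  cache black
codegen black
opt gray
  opt→net: net black — skip
opt black
io gray
  lexer gray
    lexer→codegen: codegen black — skip
    lexer→opt: opt black — skip
  lexer black
  io→ast: ast black — skip
io black
Every edge goes to a white or black vertex — no back edge, so the graph is acyclic.

No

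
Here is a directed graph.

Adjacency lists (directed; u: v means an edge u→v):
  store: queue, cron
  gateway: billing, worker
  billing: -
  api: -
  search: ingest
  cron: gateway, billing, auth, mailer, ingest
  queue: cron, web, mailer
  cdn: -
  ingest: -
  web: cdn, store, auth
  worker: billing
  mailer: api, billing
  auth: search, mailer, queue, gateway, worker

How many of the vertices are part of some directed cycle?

A vertex is on a directed cycle iff it belongs to a strongly connected component of size ≥ 2 (or has a self-loop).
The vertices on cycles are {web, auth, cron, queue, store} — 5 in total.

5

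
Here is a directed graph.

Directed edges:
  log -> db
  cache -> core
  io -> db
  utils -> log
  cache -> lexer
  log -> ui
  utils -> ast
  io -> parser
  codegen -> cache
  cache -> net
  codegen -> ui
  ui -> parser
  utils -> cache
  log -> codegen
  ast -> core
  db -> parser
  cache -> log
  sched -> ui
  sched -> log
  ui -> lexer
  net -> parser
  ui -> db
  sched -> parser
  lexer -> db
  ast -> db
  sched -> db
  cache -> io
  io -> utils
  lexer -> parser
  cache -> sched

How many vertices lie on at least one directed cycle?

6

A vertex is on a directed cycle iff it belongs to a strongly connected component of size ≥ 2 (or has a self-loop).
The vertices on cycles are {io, log, cache, sched, utils, codegen} — 6 in total.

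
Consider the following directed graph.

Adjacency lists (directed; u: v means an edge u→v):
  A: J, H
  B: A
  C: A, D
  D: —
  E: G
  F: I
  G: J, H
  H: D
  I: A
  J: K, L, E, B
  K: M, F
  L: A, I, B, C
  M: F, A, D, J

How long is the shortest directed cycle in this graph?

3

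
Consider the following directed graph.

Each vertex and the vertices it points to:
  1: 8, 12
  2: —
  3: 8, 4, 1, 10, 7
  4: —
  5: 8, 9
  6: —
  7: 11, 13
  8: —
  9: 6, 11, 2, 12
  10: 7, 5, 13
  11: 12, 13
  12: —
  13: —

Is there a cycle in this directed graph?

DFS with white/gray/black marking, starting from 6:
6 gray
6 black
1 gray
  8 gray
  8 black
  12 gray
  12 black
1 black
2 gray
2 black
3 gray
  3→8: 8 black — skip
  4 gray
  4 black
  3→1: 1 black — skip
  10 gray
    7 gray
      11 gray
        11→12: 12 black — skip
        13 gray
        13 black
      11 black
      7→13: 13 black — skip
    7 black
    5 gray
      5→8: 8 black — skip
      9 gray
        9→6: 6 black — skip
        9→11: 11 black — skip
        9→2: 2 black — skip
        9→12: 12 black — skip
      9 black
    5 black
    10→13: 13 black — skip
  10 black
  3→7: 7 black — skip
3 black
Every edge goes to a white or black vertex — no back edge, so the graph is acyclic.

No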